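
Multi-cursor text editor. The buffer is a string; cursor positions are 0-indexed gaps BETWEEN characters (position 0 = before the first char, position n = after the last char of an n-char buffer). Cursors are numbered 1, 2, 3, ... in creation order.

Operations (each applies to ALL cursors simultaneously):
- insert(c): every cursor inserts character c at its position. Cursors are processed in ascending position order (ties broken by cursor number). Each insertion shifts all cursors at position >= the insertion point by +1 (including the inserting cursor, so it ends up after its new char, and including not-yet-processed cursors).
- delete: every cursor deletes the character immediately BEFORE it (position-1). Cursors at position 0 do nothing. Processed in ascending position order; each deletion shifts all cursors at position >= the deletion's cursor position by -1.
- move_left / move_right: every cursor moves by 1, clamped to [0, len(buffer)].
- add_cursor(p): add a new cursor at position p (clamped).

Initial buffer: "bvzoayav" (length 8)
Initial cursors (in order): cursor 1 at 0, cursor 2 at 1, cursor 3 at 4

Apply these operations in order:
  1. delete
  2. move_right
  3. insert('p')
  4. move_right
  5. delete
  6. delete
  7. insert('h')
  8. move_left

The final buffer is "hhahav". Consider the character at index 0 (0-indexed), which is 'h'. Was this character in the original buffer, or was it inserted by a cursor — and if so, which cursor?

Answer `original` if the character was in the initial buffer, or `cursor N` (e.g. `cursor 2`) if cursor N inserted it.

After op 1 (delete): buffer="vzayav" (len 6), cursors c1@0 c2@0 c3@2, authorship ......
After op 2 (move_right): buffer="vzayav" (len 6), cursors c1@1 c2@1 c3@3, authorship ......
After op 3 (insert('p')): buffer="vppzapyav" (len 9), cursors c1@3 c2@3 c3@6, authorship .12..3...
After op 4 (move_right): buffer="vppzapyav" (len 9), cursors c1@4 c2@4 c3@7, authorship .12..3...
After op 5 (delete): buffer="vpapav" (len 6), cursors c1@2 c2@2 c3@4, authorship .1.3..
After op 6 (delete): buffer="aav" (len 3), cursors c1@0 c2@0 c3@1, authorship ...
After op 7 (insert('h')): buffer="hhahav" (len 6), cursors c1@2 c2@2 c3@4, authorship 12.3..
After op 8 (move_left): buffer="hhahav" (len 6), cursors c1@1 c2@1 c3@3, authorship 12.3..
Authorship (.=original, N=cursor N): 1 2 . 3 . .
Index 0: author = 1

Answer: cursor 1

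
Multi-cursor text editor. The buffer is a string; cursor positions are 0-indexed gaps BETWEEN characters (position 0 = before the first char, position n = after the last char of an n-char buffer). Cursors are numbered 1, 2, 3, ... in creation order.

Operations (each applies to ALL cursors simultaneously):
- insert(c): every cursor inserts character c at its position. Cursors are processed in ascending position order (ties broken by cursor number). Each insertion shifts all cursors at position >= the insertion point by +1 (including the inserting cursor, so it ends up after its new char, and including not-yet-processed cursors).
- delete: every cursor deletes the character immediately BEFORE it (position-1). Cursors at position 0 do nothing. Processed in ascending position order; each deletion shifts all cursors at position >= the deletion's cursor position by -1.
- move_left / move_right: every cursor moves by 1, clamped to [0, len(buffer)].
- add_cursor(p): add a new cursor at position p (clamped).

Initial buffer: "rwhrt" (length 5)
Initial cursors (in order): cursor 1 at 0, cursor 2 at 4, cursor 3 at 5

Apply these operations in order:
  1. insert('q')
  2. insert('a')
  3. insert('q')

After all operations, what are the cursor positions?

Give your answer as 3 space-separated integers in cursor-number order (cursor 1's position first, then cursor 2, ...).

After op 1 (insert('q')): buffer="qrwhrqtq" (len 8), cursors c1@1 c2@6 c3@8, authorship 1....2.3
After op 2 (insert('a')): buffer="qarwhrqatqa" (len 11), cursors c1@2 c2@8 c3@11, authorship 11....22.33
After op 3 (insert('q')): buffer="qaqrwhrqaqtqaq" (len 14), cursors c1@3 c2@10 c3@14, authorship 111....222.333

Answer: 3 10 14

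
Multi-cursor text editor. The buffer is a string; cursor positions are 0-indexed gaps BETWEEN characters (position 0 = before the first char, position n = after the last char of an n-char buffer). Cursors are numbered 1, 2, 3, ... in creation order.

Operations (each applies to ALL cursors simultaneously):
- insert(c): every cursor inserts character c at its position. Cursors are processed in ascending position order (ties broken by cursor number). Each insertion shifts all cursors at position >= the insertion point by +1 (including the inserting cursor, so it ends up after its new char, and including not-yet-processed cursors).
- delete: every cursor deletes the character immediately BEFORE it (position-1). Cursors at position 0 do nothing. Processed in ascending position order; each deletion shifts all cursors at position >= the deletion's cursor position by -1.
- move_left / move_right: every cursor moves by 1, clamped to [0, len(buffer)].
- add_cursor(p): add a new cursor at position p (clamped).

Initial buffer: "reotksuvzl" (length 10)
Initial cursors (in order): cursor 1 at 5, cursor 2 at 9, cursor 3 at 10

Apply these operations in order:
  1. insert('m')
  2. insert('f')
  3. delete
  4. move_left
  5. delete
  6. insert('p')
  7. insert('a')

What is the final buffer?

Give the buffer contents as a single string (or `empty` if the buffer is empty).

After op 1 (insert('m')): buffer="reotkmsuvzmlm" (len 13), cursors c1@6 c2@11 c3@13, authorship .....1....2.3
After op 2 (insert('f')): buffer="reotkmfsuvzmflmf" (len 16), cursors c1@7 c2@13 c3@16, authorship .....11....22.33
After op 3 (delete): buffer="reotkmsuvzmlm" (len 13), cursors c1@6 c2@11 c3@13, authorship .....1....2.3
After op 4 (move_left): buffer="reotkmsuvzmlm" (len 13), cursors c1@5 c2@10 c3@12, authorship .....1....2.3
After op 5 (delete): buffer="reotmsuvmm" (len 10), cursors c1@4 c2@8 c3@9, authorship ....1...23
After op 6 (insert('p')): buffer="reotpmsuvpmpm" (len 13), cursors c1@5 c2@10 c3@12, authorship ....11...2233
After op 7 (insert('a')): buffer="reotpamsuvpampam" (len 16), cursors c1@6 c2@12 c3@15, authorship ....111...222333

Answer: reotpamsuvpampam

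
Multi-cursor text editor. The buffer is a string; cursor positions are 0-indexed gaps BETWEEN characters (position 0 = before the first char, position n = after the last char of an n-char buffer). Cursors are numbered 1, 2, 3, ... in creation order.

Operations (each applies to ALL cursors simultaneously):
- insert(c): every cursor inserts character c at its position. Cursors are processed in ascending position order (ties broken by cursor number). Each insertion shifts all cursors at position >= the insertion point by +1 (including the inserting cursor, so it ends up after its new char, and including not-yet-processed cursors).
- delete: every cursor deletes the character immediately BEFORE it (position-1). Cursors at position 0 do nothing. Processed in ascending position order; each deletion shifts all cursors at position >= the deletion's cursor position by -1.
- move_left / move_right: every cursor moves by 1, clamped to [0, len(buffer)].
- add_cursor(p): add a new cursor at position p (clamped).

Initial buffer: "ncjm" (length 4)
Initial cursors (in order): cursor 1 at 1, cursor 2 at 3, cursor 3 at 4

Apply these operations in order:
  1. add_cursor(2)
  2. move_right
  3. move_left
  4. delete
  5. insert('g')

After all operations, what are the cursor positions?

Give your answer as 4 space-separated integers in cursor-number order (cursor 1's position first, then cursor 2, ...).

After op 1 (add_cursor(2)): buffer="ncjm" (len 4), cursors c1@1 c4@2 c2@3 c3@4, authorship ....
After op 2 (move_right): buffer="ncjm" (len 4), cursors c1@2 c4@3 c2@4 c3@4, authorship ....
After op 3 (move_left): buffer="ncjm" (len 4), cursors c1@1 c4@2 c2@3 c3@3, authorship ....
After op 4 (delete): buffer="m" (len 1), cursors c1@0 c2@0 c3@0 c4@0, authorship .
After op 5 (insert('g')): buffer="ggggm" (len 5), cursors c1@4 c2@4 c3@4 c4@4, authorship 1234.

Answer: 4 4 4 4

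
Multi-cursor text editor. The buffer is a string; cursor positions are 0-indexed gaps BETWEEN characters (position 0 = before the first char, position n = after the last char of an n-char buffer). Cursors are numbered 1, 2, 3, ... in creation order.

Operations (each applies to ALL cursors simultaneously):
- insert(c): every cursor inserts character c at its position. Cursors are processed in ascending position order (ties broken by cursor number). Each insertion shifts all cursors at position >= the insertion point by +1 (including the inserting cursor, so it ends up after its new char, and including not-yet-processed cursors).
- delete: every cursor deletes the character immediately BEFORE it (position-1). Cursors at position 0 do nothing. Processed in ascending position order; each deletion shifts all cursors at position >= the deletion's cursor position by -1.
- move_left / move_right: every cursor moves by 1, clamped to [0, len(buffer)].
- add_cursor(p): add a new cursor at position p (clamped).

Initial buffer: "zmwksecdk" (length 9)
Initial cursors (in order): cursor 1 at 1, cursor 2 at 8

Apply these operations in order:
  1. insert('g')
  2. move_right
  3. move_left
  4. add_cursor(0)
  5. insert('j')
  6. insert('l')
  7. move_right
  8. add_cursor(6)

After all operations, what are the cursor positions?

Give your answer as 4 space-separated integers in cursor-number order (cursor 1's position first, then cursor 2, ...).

After op 1 (insert('g')): buffer="zgmwksecdgk" (len 11), cursors c1@2 c2@10, authorship .1.......2.
After op 2 (move_right): buffer="zgmwksecdgk" (len 11), cursors c1@3 c2@11, authorship .1.......2.
After op 3 (move_left): buffer="zgmwksecdgk" (len 11), cursors c1@2 c2@10, authorship .1.......2.
After op 4 (add_cursor(0)): buffer="zgmwksecdgk" (len 11), cursors c3@0 c1@2 c2@10, authorship .1.......2.
After op 5 (insert('j')): buffer="jzgjmwksecdgjk" (len 14), cursors c3@1 c1@4 c2@13, authorship 3.11.......22.
After op 6 (insert('l')): buffer="jlzgjlmwksecdgjlk" (len 17), cursors c3@2 c1@6 c2@16, authorship 33.111.......222.
After op 7 (move_right): buffer="jlzgjlmwksecdgjlk" (len 17), cursors c3@3 c1@7 c2@17, authorship 33.111.......222.
After op 8 (add_cursor(6)): buffer="jlzgjlmwksecdgjlk" (len 17), cursors c3@3 c4@6 c1@7 c2@17, authorship 33.111.......222.

Answer: 7 17 3 6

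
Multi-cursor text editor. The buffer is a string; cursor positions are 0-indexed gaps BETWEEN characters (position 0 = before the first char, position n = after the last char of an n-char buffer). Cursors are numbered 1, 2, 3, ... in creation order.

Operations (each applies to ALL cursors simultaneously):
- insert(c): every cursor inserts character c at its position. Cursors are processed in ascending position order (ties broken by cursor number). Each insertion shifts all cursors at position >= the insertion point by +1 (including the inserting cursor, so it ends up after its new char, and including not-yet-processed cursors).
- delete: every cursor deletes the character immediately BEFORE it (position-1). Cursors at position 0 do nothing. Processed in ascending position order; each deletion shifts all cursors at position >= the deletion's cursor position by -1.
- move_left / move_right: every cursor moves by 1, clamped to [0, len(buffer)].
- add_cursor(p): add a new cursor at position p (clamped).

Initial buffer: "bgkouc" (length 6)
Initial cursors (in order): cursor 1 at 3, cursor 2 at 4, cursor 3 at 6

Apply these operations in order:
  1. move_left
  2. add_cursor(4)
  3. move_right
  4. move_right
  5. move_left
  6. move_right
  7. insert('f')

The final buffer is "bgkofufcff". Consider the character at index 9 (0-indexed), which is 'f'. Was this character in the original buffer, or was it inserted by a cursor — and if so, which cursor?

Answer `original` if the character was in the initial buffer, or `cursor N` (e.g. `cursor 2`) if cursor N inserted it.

Answer: cursor 4

Derivation:
After op 1 (move_left): buffer="bgkouc" (len 6), cursors c1@2 c2@3 c3@5, authorship ......
After op 2 (add_cursor(4)): buffer="bgkouc" (len 6), cursors c1@2 c2@3 c4@4 c3@5, authorship ......
After op 3 (move_right): buffer="bgkouc" (len 6), cursors c1@3 c2@4 c4@5 c3@6, authorship ......
After op 4 (move_right): buffer="bgkouc" (len 6), cursors c1@4 c2@5 c3@6 c4@6, authorship ......
After op 5 (move_left): buffer="bgkouc" (len 6), cursors c1@3 c2@4 c3@5 c4@5, authorship ......
After op 6 (move_right): buffer="bgkouc" (len 6), cursors c1@4 c2@5 c3@6 c4@6, authorship ......
After op 7 (insert('f')): buffer="bgkofufcff" (len 10), cursors c1@5 c2@7 c3@10 c4@10, authorship ....1.2.34
Authorship (.=original, N=cursor N): . . . . 1 . 2 . 3 4
Index 9: author = 4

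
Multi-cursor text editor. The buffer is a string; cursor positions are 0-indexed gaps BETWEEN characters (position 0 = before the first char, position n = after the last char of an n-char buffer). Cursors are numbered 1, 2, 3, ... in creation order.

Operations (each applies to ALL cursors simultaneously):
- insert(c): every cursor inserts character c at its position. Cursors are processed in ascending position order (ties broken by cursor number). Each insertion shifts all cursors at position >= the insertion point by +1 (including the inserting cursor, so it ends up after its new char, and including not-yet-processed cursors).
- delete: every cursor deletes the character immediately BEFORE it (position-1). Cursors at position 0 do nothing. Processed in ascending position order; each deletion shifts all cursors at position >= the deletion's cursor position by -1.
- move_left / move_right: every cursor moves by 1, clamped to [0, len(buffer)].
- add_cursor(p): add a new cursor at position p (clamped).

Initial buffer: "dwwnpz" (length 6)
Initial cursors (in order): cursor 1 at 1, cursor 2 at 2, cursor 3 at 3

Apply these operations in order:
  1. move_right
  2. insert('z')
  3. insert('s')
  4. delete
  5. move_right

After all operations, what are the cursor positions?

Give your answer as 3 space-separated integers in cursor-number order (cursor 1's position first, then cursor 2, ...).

After op 1 (move_right): buffer="dwwnpz" (len 6), cursors c1@2 c2@3 c3@4, authorship ......
After op 2 (insert('z')): buffer="dwzwznzpz" (len 9), cursors c1@3 c2@5 c3@7, authorship ..1.2.3..
After op 3 (insert('s')): buffer="dwzswzsnzspz" (len 12), cursors c1@4 c2@7 c3@10, authorship ..11.22.33..
After op 4 (delete): buffer="dwzwznzpz" (len 9), cursors c1@3 c2@5 c3@7, authorship ..1.2.3..
After op 5 (move_right): buffer="dwzwznzpz" (len 9), cursors c1@4 c2@6 c3@8, authorship ..1.2.3..

Answer: 4 6 8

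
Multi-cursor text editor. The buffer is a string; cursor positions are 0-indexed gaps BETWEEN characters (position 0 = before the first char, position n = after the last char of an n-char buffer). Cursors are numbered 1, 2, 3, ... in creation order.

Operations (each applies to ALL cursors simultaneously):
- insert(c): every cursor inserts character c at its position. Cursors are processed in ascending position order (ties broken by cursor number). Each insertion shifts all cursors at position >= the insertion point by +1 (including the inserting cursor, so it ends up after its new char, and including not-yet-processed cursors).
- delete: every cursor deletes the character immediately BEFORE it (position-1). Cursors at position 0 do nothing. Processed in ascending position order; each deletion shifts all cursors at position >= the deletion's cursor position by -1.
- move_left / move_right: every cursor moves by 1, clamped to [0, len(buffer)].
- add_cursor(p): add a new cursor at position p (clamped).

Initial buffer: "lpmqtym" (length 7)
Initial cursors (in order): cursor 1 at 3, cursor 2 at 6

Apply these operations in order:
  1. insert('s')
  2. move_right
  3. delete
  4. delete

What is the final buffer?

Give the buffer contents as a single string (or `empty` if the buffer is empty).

After op 1 (insert('s')): buffer="lpmsqtysm" (len 9), cursors c1@4 c2@8, authorship ...1...2.
After op 2 (move_right): buffer="lpmsqtysm" (len 9), cursors c1@5 c2@9, authorship ...1...2.
After op 3 (delete): buffer="lpmstys" (len 7), cursors c1@4 c2@7, authorship ...1..2
After op 4 (delete): buffer="lpmty" (len 5), cursors c1@3 c2@5, authorship .....

Answer: lpmty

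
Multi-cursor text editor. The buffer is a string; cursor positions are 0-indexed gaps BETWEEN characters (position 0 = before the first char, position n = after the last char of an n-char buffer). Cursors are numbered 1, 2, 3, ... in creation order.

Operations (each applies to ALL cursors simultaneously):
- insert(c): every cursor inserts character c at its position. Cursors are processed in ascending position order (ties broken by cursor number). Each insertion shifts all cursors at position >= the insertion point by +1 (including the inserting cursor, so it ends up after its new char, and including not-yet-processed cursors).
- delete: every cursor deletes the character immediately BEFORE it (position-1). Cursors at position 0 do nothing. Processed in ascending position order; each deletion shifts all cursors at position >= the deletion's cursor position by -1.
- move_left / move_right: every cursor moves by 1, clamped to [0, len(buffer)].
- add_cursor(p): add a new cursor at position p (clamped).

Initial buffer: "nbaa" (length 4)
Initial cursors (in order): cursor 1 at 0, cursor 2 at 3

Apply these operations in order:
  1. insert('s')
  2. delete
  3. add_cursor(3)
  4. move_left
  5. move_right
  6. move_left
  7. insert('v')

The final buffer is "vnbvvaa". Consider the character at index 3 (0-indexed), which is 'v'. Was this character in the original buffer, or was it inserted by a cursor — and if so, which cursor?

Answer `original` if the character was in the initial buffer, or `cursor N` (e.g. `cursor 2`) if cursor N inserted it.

Answer: cursor 2

Derivation:
After op 1 (insert('s')): buffer="snbasa" (len 6), cursors c1@1 c2@5, authorship 1...2.
After op 2 (delete): buffer="nbaa" (len 4), cursors c1@0 c2@3, authorship ....
After op 3 (add_cursor(3)): buffer="nbaa" (len 4), cursors c1@0 c2@3 c3@3, authorship ....
After op 4 (move_left): buffer="nbaa" (len 4), cursors c1@0 c2@2 c3@2, authorship ....
After op 5 (move_right): buffer="nbaa" (len 4), cursors c1@1 c2@3 c3@3, authorship ....
After op 6 (move_left): buffer="nbaa" (len 4), cursors c1@0 c2@2 c3@2, authorship ....
After op 7 (insert('v')): buffer="vnbvvaa" (len 7), cursors c1@1 c2@5 c3@5, authorship 1..23..
Authorship (.=original, N=cursor N): 1 . . 2 3 . .
Index 3: author = 2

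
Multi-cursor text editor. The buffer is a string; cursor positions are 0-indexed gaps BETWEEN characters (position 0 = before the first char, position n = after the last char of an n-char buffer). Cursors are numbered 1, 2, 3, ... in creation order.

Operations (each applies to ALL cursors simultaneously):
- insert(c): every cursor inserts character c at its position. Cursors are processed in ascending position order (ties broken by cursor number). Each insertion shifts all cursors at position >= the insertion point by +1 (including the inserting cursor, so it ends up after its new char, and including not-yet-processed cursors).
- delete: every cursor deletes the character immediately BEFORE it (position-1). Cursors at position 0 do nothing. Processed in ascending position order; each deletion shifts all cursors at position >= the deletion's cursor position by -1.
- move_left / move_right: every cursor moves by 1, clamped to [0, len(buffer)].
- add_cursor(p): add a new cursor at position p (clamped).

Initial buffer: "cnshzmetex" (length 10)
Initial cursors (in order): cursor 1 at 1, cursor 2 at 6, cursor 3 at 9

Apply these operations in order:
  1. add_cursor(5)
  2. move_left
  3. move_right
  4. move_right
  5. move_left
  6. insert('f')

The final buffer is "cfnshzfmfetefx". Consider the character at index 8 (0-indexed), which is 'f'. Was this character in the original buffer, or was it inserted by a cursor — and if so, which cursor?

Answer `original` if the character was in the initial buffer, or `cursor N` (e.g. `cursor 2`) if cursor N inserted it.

After op 1 (add_cursor(5)): buffer="cnshzmetex" (len 10), cursors c1@1 c4@5 c2@6 c3@9, authorship ..........
After op 2 (move_left): buffer="cnshzmetex" (len 10), cursors c1@0 c4@4 c2@5 c3@8, authorship ..........
After op 3 (move_right): buffer="cnshzmetex" (len 10), cursors c1@1 c4@5 c2@6 c3@9, authorship ..........
After op 4 (move_right): buffer="cnshzmetex" (len 10), cursors c1@2 c4@6 c2@7 c3@10, authorship ..........
After op 5 (move_left): buffer="cnshzmetex" (len 10), cursors c1@1 c4@5 c2@6 c3@9, authorship ..........
After op 6 (insert('f')): buffer="cfnshzfmfetefx" (len 14), cursors c1@2 c4@7 c2@9 c3@13, authorship .1....4.2...3.
Authorship (.=original, N=cursor N): . 1 . . . . 4 . 2 . . . 3 .
Index 8: author = 2

Answer: cursor 2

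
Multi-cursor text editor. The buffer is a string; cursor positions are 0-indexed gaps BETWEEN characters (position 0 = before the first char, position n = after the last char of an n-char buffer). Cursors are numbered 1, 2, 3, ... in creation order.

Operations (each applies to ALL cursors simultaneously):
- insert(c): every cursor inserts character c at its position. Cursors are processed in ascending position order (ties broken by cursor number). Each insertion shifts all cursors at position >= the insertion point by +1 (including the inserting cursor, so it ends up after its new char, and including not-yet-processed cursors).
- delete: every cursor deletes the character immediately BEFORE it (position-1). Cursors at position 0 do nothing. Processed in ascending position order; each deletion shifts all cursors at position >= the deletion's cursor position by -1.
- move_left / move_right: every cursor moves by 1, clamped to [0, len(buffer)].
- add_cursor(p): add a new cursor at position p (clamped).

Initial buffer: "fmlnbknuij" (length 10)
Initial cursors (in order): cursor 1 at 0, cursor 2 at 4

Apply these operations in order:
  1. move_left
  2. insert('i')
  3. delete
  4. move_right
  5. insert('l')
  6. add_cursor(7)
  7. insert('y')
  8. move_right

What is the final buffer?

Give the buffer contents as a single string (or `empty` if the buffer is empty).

After op 1 (move_left): buffer="fmlnbknuij" (len 10), cursors c1@0 c2@3, authorship ..........
After op 2 (insert('i')): buffer="ifmlinbknuij" (len 12), cursors c1@1 c2@5, authorship 1...2.......
After op 3 (delete): buffer="fmlnbknuij" (len 10), cursors c1@0 c2@3, authorship ..........
After op 4 (move_right): buffer="fmlnbknuij" (len 10), cursors c1@1 c2@4, authorship ..........
After op 5 (insert('l')): buffer="flmlnlbknuij" (len 12), cursors c1@2 c2@6, authorship .1...2......
After op 6 (add_cursor(7)): buffer="flmlnlbknuij" (len 12), cursors c1@2 c2@6 c3@7, authorship .1...2......
After op 7 (insert('y')): buffer="flymlnlybyknuij" (len 15), cursors c1@3 c2@8 c3@10, authorship .11...22.3.....
After op 8 (move_right): buffer="flymlnlybyknuij" (len 15), cursors c1@4 c2@9 c3@11, authorship .11...22.3.....

Answer: flymlnlybyknuij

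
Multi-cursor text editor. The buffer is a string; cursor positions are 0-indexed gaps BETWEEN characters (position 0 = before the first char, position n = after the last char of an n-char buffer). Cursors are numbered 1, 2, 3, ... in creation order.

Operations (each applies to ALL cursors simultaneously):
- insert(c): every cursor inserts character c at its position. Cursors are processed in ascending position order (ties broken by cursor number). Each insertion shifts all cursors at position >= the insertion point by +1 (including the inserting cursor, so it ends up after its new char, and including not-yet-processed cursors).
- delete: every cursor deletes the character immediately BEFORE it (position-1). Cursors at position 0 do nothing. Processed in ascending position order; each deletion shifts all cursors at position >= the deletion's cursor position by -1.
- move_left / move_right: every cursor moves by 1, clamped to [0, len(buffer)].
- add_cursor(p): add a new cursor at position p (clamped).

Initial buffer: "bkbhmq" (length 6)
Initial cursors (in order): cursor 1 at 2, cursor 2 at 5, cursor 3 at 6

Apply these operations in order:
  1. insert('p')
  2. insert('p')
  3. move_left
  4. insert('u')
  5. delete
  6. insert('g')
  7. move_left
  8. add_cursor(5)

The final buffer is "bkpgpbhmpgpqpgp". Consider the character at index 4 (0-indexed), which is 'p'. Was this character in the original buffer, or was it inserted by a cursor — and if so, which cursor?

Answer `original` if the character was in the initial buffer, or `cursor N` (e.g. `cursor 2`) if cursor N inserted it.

After op 1 (insert('p')): buffer="bkpbhmpqp" (len 9), cursors c1@3 c2@7 c3@9, authorship ..1...2.3
After op 2 (insert('p')): buffer="bkppbhmppqpp" (len 12), cursors c1@4 c2@9 c3@12, authorship ..11...22.33
After op 3 (move_left): buffer="bkppbhmppqpp" (len 12), cursors c1@3 c2@8 c3@11, authorship ..11...22.33
After op 4 (insert('u')): buffer="bkpupbhmpupqpup" (len 15), cursors c1@4 c2@10 c3@14, authorship ..111...222.333
After op 5 (delete): buffer="bkppbhmppqpp" (len 12), cursors c1@3 c2@8 c3@11, authorship ..11...22.33
After op 6 (insert('g')): buffer="bkpgpbhmpgpqpgp" (len 15), cursors c1@4 c2@10 c3@14, authorship ..111...222.333
After op 7 (move_left): buffer="bkpgpbhmpgpqpgp" (len 15), cursors c1@3 c2@9 c3@13, authorship ..111...222.333
After op 8 (add_cursor(5)): buffer="bkpgpbhmpgpqpgp" (len 15), cursors c1@3 c4@5 c2@9 c3@13, authorship ..111...222.333
Authorship (.=original, N=cursor N): . . 1 1 1 . . . 2 2 2 . 3 3 3
Index 4: author = 1

Answer: cursor 1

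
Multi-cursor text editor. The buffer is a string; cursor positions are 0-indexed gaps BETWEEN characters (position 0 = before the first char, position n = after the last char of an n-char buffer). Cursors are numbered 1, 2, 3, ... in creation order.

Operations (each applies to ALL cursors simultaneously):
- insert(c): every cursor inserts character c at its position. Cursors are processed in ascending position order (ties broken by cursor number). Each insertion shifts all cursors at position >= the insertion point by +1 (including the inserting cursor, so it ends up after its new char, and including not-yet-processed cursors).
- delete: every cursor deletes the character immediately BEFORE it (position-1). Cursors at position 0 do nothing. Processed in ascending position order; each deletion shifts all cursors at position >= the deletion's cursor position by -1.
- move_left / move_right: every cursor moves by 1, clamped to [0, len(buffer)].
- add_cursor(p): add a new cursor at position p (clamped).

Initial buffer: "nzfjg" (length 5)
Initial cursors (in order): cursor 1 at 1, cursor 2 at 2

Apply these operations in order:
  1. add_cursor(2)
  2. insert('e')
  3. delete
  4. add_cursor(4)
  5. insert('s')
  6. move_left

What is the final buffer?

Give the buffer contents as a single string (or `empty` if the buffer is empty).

After op 1 (add_cursor(2)): buffer="nzfjg" (len 5), cursors c1@1 c2@2 c3@2, authorship .....
After op 2 (insert('e')): buffer="nezeefjg" (len 8), cursors c1@2 c2@5 c3@5, authorship .1.23...
After op 3 (delete): buffer="nzfjg" (len 5), cursors c1@1 c2@2 c3@2, authorship .....
After op 4 (add_cursor(4)): buffer="nzfjg" (len 5), cursors c1@1 c2@2 c3@2 c4@4, authorship .....
After op 5 (insert('s')): buffer="nszssfjsg" (len 9), cursors c1@2 c2@5 c3@5 c4@8, authorship .1.23..4.
After op 6 (move_left): buffer="nszssfjsg" (len 9), cursors c1@1 c2@4 c3@4 c4@7, authorship .1.23..4.

Answer: nszssfjsg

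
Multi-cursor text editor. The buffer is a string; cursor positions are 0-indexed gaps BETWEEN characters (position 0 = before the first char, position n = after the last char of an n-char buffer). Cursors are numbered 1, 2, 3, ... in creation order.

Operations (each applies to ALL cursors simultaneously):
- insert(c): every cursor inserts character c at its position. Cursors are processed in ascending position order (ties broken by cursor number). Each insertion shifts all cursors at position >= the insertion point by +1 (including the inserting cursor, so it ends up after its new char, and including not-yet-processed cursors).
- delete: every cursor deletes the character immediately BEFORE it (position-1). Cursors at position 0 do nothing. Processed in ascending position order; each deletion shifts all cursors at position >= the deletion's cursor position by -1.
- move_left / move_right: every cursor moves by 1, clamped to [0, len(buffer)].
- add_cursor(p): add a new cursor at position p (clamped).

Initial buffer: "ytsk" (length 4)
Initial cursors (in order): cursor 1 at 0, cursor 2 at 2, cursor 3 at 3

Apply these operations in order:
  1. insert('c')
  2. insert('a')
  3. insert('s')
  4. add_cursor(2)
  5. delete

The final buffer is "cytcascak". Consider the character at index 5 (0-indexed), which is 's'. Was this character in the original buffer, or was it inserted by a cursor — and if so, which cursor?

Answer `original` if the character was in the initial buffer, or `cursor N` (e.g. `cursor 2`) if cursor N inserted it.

After op 1 (insert('c')): buffer="cytcsck" (len 7), cursors c1@1 c2@4 c3@6, authorship 1..2.3.
After op 2 (insert('a')): buffer="caytcascak" (len 10), cursors c1@2 c2@6 c3@9, authorship 11..22.33.
After op 3 (insert('s')): buffer="casytcasscask" (len 13), cursors c1@3 c2@8 c3@12, authorship 111..222.333.
After op 4 (add_cursor(2)): buffer="casytcasscask" (len 13), cursors c4@2 c1@3 c2@8 c3@12, authorship 111..222.333.
After op 5 (delete): buffer="cytcascak" (len 9), cursors c1@1 c4@1 c2@5 c3@8, authorship 1..22.33.
Authorship (.=original, N=cursor N): 1 . . 2 2 . 3 3 .
Index 5: author = original

Answer: original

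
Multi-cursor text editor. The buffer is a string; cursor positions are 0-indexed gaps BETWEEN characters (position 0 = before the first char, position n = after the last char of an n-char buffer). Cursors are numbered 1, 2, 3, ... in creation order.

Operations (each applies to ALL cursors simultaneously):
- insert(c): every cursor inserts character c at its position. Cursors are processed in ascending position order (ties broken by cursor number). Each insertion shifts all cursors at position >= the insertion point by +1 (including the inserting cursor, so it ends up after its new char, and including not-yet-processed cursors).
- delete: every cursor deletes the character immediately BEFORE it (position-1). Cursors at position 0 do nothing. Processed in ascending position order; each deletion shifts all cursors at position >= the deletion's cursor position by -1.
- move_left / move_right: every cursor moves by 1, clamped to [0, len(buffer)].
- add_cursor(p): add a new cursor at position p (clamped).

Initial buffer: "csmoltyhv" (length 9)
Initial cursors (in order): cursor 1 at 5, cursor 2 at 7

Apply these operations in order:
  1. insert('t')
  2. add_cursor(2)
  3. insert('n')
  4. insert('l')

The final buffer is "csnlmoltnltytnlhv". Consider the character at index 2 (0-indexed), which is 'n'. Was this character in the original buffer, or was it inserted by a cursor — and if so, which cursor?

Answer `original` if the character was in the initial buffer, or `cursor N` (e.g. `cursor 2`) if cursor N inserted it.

Answer: cursor 3

Derivation:
After op 1 (insert('t')): buffer="csmolttythv" (len 11), cursors c1@6 c2@9, authorship .....1..2..
After op 2 (add_cursor(2)): buffer="csmolttythv" (len 11), cursors c3@2 c1@6 c2@9, authorship .....1..2..
After op 3 (insert('n')): buffer="csnmoltntytnhv" (len 14), cursors c3@3 c1@8 c2@12, authorship ..3...11..22..
After op 4 (insert('l')): buffer="csnlmoltnltytnlhv" (len 17), cursors c3@4 c1@10 c2@15, authorship ..33...111..222..
Authorship (.=original, N=cursor N): . . 3 3 . . . 1 1 1 . . 2 2 2 . .
Index 2: author = 3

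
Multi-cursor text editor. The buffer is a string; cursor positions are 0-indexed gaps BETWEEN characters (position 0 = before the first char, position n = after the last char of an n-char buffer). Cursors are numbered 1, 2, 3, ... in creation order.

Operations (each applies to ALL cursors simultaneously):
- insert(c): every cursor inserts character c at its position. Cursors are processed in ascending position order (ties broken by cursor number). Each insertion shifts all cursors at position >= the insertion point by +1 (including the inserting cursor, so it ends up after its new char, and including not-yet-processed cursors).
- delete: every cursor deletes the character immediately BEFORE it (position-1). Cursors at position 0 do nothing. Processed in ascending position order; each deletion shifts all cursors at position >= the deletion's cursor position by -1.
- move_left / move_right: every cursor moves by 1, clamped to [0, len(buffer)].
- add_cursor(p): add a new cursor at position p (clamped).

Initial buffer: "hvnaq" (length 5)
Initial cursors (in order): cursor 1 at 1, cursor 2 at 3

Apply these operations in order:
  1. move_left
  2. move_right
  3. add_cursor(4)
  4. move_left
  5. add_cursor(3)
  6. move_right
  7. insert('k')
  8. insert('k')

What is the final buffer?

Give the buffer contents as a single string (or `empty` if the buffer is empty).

After op 1 (move_left): buffer="hvnaq" (len 5), cursors c1@0 c2@2, authorship .....
After op 2 (move_right): buffer="hvnaq" (len 5), cursors c1@1 c2@3, authorship .....
After op 3 (add_cursor(4)): buffer="hvnaq" (len 5), cursors c1@1 c2@3 c3@4, authorship .....
After op 4 (move_left): buffer="hvnaq" (len 5), cursors c1@0 c2@2 c3@3, authorship .....
After op 5 (add_cursor(3)): buffer="hvnaq" (len 5), cursors c1@0 c2@2 c3@3 c4@3, authorship .....
After op 6 (move_right): buffer="hvnaq" (len 5), cursors c1@1 c2@3 c3@4 c4@4, authorship .....
After op 7 (insert('k')): buffer="hkvnkakkq" (len 9), cursors c1@2 c2@5 c3@8 c4@8, authorship .1..2.34.
After op 8 (insert('k')): buffer="hkkvnkkakkkkq" (len 13), cursors c1@3 c2@7 c3@12 c4@12, authorship .11..22.3434.

Answer: hkkvnkkakkkkq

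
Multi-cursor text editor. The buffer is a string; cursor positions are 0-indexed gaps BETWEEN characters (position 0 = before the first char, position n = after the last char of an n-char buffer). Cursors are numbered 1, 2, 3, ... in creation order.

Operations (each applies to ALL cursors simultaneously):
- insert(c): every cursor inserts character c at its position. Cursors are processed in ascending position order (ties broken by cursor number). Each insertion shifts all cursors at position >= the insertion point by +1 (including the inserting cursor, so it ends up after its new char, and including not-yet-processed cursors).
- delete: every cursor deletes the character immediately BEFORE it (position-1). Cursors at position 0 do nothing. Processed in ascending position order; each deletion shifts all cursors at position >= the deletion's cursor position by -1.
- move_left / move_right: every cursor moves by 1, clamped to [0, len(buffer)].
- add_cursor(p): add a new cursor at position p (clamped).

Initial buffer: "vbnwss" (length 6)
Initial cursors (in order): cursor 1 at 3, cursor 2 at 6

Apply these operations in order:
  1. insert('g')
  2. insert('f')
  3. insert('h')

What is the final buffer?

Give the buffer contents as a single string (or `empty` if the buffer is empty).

Answer: vbngfhwssgfh

Derivation:
After op 1 (insert('g')): buffer="vbngwssg" (len 8), cursors c1@4 c2@8, authorship ...1...2
After op 2 (insert('f')): buffer="vbngfwssgf" (len 10), cursors c1@5 c2@10, authorship ...11...22
After op 3 (insert('h')): buffer="vbngfhwssgfh" (len 12), cursors c1@6 c2@12, authorship ...111...222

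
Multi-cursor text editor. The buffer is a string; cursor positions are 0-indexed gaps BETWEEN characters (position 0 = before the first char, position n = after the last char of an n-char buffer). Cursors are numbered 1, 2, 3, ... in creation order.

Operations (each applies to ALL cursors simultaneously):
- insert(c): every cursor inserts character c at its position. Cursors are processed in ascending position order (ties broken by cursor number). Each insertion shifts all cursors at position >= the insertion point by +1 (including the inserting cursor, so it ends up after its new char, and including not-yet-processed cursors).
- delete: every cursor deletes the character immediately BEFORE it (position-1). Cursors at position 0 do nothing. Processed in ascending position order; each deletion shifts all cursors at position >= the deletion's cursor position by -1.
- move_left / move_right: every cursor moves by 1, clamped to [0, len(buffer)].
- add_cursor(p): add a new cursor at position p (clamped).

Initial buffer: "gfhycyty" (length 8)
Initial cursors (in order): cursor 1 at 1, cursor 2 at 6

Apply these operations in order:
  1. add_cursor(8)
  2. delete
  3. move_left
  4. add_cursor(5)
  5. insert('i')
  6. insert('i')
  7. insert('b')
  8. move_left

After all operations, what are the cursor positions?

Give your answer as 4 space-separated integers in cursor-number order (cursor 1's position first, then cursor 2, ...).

After op 1 (add_cursor(8)): buffer="gfhycyty" (len 8), cursors c1@1 c2@6 c3@8, authorship ........
After op 2 (delete): buffer="fhyct" (len 5), cursors c1@0 c2@4 c3@5, authorship .....
After op 3 (move_left): buffer="fhyct" (len 5), cursors c1@0 c2@3 c3@4, authorship .....
After op 4 (add_cursor(5)): buffer="fhyct" (len 5), cursors c1@0 c2@3 c3@4 c4@5, authorship .....
After op 5 (insert('i')): buffer="ifhyiciti" (len 9), cursors c1@1 c2@5 c3@7 c4@9, authorship 1...2.3.4
After op 6 (insert('i')): buffer="iifhyiiciitii" (len 13), cursors c1@2 c2@7 c3@10 c4@13, authorship 11...22.33.44
After op 7 (insert('b')): buffer="iibfhyiibciibtiib" (len 17), cursors c1@3 c2@9 c3@13 c4@17, authorship 111...222.333.444
After op 8 (move_left): buffer="iibfhyiibciibtiib" (len 17), cursors c1@2 c2@8 c3@12 c4@16, authorship 111...222.333.444

Answer: 2 8 12 16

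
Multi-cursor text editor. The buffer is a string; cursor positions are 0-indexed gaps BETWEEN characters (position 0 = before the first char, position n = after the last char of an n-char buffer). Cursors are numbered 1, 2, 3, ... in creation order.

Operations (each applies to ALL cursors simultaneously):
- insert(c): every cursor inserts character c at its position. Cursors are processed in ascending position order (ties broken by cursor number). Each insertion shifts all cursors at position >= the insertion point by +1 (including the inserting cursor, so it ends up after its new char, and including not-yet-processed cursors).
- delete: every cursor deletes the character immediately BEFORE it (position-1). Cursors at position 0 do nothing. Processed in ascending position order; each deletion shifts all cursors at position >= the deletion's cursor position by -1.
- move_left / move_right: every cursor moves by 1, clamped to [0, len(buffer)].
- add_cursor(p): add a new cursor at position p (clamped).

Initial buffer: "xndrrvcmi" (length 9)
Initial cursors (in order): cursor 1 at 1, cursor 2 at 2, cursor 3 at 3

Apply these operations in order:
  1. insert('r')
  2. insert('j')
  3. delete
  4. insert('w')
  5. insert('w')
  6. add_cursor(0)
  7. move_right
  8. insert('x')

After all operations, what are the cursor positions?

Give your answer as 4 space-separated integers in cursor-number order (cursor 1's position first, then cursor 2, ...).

After op 1 (insert('r')): buffer="xrnrdrrrvcmi" (len 12), cursors c1@2 c2@4 c3@6, authorship .1.2.3......
After op 2 (insert('j')): buffer="xrjnrjdrjrrvcmi" (len 15), cursors c1@3 c2@6 c3@9, authorship .11.22.33......
After op 3 (delete): buffer="xrnrdrrrvcmi" (len 12), cursors c1@2 c2@4 c3@6, authorship .1.2.3......
After op 4 (insert('w')): buffer="xrwnrwdrwrrvcmi" (len 15), cursors c1@3 c2@6 c3@9, authorship .11.22.33......
After op 5 (insert('w')): buffer="xrwwnrwwdrwwrrvcmi" (len 18), cursors c1@4 c2@8 c3@12, authorship .111.222.333......
After op 6 (add_cursor(0)): buffer="xrwwnrwwdrwwrrvcmi" (len 18), cursors c4@0 c1@4 c2@8 c3@12, authorship .111.222.333......
After op 7 (move_right): buffer="xrwwnrwwdrwwrrvcmi" (len 18), cursors c4@1 c1@5 c2@9 c3@13, authorship .111.222.333......
After op 8 (insert('x')): buffer="xxrwwnxrwwdxrwwrxrvcmi" (len 22), cursors c4@2 c1@7 c2@12 c3@17, authorship .4111.1222.2333.3.....

Answer: 7 12 17 2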